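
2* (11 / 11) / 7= 2 / 7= 0.29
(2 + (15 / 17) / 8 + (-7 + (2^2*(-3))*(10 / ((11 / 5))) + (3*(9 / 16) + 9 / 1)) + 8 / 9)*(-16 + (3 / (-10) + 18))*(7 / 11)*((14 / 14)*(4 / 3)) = -9021187 / 130680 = -69.03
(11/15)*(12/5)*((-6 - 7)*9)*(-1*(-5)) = -5148/5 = -1029.60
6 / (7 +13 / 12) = 72 / 97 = 0.74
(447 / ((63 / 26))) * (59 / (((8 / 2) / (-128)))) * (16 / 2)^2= -468103168 / 21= -22290627.05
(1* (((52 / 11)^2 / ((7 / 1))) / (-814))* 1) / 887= -1352 / 305774623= -0.00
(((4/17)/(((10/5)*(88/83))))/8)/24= 83/143616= 0.00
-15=-15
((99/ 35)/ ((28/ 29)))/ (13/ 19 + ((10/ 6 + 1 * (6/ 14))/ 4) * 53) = 163647/ 1589000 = 0.10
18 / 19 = 0.95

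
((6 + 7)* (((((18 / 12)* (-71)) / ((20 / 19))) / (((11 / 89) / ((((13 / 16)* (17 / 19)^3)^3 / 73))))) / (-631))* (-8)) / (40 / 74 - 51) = 2375664105013520721153 / 329039458965743248814080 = 0.01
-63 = -63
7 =7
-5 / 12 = -0.42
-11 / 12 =-0.92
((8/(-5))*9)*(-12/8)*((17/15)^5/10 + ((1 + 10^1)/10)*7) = 119783464/703125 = 170.36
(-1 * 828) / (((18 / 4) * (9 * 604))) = -46 / 1359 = -0.03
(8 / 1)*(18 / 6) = 24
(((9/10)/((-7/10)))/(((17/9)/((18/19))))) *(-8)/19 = 11664/42959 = 0.27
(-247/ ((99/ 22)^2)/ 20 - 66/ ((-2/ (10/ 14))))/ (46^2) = 16274/ 1499715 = 0.01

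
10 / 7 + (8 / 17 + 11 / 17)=303 / 119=2.55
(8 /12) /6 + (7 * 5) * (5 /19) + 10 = 19.32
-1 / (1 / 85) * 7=-595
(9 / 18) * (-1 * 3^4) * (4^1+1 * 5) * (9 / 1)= -3280.50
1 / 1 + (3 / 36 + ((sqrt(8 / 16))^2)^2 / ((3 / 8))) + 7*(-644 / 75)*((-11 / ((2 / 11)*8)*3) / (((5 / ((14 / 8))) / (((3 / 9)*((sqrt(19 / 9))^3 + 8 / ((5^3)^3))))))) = 489.75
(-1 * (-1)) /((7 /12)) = 12 /7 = 1.71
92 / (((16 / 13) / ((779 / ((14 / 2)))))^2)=2358790967 / 3136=752165.49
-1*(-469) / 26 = 469 / 26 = 18.04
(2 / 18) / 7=0.02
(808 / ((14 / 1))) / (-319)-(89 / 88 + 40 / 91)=-378967 / 232232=-1.63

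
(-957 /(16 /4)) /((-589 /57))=2871 /124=23.15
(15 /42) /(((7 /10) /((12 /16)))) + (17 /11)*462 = 140019 /196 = 714.38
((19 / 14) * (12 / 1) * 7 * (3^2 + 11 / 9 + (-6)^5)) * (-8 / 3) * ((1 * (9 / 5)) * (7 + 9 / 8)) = 34526648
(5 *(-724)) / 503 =-3620 / 503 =-7.20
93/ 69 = 1.35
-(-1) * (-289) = -289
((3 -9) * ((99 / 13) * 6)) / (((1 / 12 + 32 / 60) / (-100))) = 21384000 / 481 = 44457.38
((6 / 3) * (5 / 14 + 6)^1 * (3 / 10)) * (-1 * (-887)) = 236829 / 70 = 3383.27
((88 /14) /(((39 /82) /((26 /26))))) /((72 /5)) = 2255 /2457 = 0.92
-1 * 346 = -346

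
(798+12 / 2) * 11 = 8844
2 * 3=6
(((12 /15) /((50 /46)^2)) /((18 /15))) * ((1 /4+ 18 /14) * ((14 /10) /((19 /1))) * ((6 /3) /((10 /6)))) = 0.08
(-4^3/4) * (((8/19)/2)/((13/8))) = -512/247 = -2.07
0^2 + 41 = 41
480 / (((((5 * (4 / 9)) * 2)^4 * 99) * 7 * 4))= 2187 / 4928000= 0.00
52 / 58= 26 / 29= 0.90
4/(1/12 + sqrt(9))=48/37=1.30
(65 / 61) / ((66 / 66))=65 / 61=1.07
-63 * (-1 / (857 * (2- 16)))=-9 / 1714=-0.01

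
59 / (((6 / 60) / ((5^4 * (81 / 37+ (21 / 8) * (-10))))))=-656559375 / 74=-8872423.99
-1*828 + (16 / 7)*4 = -5732 / 7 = -818.86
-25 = -25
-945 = -945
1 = 1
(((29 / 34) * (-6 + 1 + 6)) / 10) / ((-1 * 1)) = -29 / 340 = -0.09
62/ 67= 0.93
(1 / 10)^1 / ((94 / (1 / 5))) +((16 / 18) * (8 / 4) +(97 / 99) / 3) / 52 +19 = 19.04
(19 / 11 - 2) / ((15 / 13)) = -13 / 55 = -0.24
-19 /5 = -3.80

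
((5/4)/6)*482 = 1205/12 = 100.42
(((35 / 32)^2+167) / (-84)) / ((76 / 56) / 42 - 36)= 1205631 / 21656576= 0.06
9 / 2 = 4.50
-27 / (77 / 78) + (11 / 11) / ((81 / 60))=-55322 / 2079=-26.61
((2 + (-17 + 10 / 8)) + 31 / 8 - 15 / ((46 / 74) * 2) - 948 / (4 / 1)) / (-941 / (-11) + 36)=-524095 / 246008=-2.13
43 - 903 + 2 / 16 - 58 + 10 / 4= -7323 / 8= -915.38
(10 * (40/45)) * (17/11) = 1360/99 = 13.74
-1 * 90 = -90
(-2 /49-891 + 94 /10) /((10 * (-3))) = 29.39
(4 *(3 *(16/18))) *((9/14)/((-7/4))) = -192/49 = -3.92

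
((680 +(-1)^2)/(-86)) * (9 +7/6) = -13847/172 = -80.51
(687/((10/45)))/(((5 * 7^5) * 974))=6183/163700180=0.00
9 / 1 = 9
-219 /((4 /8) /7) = -3066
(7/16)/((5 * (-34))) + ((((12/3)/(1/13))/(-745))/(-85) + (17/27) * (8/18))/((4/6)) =68677361/164138400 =0.42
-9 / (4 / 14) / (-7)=9 / 2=4.50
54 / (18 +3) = 18 / 7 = 2.57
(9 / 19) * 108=51.16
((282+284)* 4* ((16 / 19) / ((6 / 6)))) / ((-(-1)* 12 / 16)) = 2542.04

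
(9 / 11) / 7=9 / 77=0.12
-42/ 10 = -21/ 5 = -4.20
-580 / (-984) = 145 / 246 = 0.59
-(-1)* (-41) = -41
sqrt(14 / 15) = sqrt(210) / 15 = 0.97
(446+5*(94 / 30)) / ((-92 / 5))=-6925 / 276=-25.09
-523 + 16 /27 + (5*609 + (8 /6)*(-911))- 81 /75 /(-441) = 43259731 /33075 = 1307.93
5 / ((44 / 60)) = 75 / 11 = 6.82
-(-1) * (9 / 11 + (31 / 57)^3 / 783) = 1305382772 / 1595067309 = 0.82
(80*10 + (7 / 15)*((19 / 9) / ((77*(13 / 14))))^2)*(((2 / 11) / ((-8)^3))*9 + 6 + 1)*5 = 97906365010481 / 3498251328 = 27987.23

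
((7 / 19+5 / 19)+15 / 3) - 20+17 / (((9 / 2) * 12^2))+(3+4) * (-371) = -32150845 / 12312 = -2611.34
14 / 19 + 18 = 18.74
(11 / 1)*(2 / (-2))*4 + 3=-41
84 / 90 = 14 / 15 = 0.93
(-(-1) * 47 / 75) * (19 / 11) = 893 / 825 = 1.08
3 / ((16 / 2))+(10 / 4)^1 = 23 / 8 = 2.88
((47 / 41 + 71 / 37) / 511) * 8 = 37200 / 775187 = 0.05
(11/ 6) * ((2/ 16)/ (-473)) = -1/ 2064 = -0.00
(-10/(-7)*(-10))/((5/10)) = -200/7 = -28.57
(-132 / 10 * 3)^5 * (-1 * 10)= 973813811.10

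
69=69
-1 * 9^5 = -59049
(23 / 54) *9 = 23 / 6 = 3.83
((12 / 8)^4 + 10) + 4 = 305 / 16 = 19.06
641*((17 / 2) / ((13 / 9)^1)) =98073 / 26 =3772.04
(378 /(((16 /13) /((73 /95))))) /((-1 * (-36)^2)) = -6643 /36480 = -0.18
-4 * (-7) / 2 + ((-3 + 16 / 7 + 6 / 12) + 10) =23.79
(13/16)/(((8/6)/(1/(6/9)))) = 117/128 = 0.91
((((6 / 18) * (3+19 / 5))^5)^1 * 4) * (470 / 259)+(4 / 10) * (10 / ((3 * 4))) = 17096831299 / 39335625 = 434.64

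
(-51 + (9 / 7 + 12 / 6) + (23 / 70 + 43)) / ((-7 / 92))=14122 / 245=57.64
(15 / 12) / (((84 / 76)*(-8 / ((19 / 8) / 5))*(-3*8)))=0.00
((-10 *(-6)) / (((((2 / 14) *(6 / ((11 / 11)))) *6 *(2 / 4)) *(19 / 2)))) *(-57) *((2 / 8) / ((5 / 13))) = -91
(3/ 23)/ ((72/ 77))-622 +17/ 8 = -619.74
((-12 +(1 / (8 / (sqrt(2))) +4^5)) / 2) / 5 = sqrt(2) / 80 +506 / 5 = 101.22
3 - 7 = -4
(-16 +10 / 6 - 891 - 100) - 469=-4423 / 3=-1474.33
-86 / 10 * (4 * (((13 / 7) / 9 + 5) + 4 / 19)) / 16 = -69703 / 5985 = -11.65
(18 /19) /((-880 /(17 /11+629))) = -7803 /11495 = -0.68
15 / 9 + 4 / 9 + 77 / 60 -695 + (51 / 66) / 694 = -118793437 / 171765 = -691.60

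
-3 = -3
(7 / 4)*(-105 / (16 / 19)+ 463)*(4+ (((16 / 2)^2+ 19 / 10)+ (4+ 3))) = 29138179 / 640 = 45528.40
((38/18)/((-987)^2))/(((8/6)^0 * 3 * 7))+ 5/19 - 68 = -236959789706/3498240879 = -67.74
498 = 498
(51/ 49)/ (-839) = -51/ 41111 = -0.00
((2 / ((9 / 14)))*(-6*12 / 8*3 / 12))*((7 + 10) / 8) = -119 / 8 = -14.88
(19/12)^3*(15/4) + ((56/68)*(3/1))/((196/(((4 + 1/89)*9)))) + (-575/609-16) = -66774187/41626368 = -1.60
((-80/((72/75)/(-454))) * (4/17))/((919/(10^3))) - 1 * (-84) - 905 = 8865.57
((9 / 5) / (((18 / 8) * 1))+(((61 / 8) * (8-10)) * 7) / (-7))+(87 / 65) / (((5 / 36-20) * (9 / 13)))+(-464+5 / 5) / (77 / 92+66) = 5549689 / 614900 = 9.03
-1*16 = -16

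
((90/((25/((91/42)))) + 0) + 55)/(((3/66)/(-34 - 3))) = -51119.20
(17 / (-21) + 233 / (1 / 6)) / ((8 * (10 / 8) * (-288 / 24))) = -29341 / 2520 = -11.64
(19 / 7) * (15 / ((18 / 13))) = 1235 / 42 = 29.40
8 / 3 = 2.67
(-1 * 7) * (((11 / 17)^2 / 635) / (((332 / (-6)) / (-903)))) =-2294523 / 30463490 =-0.08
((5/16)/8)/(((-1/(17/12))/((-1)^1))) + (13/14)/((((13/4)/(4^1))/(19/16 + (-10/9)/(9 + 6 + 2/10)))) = 814459/612864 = 1.33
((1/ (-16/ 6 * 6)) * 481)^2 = 231361/ 256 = 903.75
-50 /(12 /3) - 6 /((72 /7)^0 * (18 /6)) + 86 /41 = -1017 /82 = -12.40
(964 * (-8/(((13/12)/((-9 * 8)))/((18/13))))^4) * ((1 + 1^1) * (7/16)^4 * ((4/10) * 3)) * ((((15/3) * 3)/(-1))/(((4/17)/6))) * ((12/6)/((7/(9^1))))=-19976129645053670691176448/815730721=-24488632254238308.49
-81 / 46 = -1.76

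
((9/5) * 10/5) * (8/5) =144/25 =5.76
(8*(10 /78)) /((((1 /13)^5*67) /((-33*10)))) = -125668400 /67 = -1875647.76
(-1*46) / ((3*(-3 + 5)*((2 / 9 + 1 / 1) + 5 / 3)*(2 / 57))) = -3933 / 52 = -75.63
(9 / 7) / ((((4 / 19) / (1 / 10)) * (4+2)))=0.10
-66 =-66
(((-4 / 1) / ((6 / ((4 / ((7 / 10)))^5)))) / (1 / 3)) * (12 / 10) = -245760000 / 16807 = -14622.48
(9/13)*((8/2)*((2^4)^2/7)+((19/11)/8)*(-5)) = 805023/8008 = 100.53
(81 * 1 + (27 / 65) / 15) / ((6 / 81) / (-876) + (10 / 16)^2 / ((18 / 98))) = 905966208 / 23777975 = 38.10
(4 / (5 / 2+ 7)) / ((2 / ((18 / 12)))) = 6 / 19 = 0.32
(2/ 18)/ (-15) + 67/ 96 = 0.69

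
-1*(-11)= 11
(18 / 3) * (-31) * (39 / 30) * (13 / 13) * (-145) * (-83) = -2910063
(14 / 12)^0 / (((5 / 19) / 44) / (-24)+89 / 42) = 140448 / 297581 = 0.47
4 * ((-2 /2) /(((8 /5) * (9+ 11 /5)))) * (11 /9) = -275 /1008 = -0.27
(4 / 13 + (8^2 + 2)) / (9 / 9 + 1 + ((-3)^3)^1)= -862 / 325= -2.65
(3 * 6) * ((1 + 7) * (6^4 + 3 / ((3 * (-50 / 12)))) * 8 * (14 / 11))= 522450432 / 275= 1899819.75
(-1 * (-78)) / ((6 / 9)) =117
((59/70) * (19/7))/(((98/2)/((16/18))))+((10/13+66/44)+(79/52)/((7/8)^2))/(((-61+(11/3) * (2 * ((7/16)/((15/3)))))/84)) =-59800221844/10173409155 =-5.88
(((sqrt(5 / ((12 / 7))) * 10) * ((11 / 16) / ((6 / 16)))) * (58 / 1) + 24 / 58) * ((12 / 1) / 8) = 18 / 29 + 1595 * sqrt(105) / 6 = 2724.60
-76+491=415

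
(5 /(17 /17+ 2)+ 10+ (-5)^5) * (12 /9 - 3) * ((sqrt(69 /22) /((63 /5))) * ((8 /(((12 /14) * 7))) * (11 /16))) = 58375 * sqrt(1518) /3402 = 668.54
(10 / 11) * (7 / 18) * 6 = 70 / 33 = 2.12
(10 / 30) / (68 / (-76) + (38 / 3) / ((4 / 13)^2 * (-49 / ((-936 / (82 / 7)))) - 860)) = -8501816 / 23196351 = -0.37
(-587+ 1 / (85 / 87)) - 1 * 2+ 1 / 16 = -799563 / 1360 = -587.91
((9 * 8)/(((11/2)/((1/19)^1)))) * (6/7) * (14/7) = 1728/1463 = 1.18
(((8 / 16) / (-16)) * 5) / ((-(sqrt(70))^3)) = sqrt(70) / 31360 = 0.00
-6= -6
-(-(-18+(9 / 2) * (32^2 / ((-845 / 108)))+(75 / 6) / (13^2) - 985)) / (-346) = 2690273 / 584740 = 4.60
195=195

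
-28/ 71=-0.39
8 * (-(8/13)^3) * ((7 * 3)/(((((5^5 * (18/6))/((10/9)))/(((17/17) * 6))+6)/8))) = -131072/590993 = -0.22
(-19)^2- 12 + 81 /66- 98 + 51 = 303.23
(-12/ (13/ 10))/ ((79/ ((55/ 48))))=-275/ 2054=-0.13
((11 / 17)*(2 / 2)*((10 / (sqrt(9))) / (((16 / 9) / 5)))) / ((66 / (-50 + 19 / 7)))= -4.35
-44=-44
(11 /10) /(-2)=-11 /20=-0.55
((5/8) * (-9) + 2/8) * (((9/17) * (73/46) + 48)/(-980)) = 1642299/6130880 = 0.27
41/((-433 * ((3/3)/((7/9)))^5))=-689087/25568217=-0.03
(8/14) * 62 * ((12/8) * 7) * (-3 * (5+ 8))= -14508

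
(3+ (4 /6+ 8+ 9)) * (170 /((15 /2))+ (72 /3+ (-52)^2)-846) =354268 /9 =39363.11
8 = 8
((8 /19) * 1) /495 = 8 /9405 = 0.00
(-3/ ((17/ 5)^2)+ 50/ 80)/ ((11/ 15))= 12675/ 25432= 0.50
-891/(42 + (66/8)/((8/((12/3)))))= -792/41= -19.32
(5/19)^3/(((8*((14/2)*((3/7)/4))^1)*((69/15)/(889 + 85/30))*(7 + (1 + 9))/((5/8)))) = 16721875/772378272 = 0.02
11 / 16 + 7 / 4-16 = -217 / 16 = -13.56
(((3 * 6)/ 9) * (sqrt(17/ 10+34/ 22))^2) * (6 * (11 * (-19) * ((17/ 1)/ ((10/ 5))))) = -345933/ 5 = -69186.60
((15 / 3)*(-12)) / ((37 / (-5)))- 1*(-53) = 2261 / 37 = 61.11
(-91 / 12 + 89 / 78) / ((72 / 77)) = -25795 / 3744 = -6.89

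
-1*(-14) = 14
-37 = -37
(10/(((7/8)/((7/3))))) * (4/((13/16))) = 5120/39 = 131.28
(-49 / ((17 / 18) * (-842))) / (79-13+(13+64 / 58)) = 12789 / 16625711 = 0.00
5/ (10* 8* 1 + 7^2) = 5/ 129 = 0.04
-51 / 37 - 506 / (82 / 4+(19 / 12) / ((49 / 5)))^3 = -95257833012183 / 66347310126113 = -1.44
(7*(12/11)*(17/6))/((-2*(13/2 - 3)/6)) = -204/11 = -18.55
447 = 447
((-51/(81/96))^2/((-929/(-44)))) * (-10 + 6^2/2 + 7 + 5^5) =40886517760/75249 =543349.65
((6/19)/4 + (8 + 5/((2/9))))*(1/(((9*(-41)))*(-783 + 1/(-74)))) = 42994/406238373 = 0.00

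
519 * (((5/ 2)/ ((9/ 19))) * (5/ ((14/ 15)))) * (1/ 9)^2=410875/ 2268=181.16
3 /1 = 3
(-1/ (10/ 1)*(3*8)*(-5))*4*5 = 240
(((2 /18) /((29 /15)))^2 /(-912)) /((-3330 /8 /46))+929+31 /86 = 5741300042885 /6177689127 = 929.36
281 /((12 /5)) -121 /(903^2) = 381882731 /3261636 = 117.08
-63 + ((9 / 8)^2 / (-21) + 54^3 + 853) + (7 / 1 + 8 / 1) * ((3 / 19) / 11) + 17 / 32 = 14817702787 / 93632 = 158254.69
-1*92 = -92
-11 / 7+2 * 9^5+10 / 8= 3306735 / 28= 118097.68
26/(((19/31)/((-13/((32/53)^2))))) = -14716351/9728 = -1512.78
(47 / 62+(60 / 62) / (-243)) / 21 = 541 / 15066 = 0.04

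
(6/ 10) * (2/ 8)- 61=-1217/ 20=-60.85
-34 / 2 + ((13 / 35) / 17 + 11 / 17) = -16.33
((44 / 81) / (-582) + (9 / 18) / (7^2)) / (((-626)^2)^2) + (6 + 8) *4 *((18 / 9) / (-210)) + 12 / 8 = 1714542140972873747 / 1773664283764931040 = 0.97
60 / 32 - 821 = -6553 / 8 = -819.12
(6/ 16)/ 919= 3/ 7352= 0.00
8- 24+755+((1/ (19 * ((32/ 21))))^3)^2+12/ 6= 37431711386866331625/ 50515130076626944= 741.00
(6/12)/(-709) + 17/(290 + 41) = 23775/469358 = 0.05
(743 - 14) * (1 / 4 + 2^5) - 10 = 23500.25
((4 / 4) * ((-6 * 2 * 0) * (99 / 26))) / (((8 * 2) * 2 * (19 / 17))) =0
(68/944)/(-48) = -17/11328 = -0.00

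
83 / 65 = 1.28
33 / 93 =11 / 31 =0.35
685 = 685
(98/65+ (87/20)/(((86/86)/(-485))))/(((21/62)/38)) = -322856227/1365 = -236524.71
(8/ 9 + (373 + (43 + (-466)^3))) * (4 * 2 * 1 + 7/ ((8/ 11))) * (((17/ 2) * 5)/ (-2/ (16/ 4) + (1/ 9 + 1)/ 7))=9550905801780/ 43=222114088413.49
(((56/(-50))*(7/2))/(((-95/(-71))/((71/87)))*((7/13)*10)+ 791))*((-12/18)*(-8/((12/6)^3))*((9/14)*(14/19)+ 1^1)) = -7339696/1524318225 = -0.00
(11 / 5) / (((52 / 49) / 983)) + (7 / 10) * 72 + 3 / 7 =2088.66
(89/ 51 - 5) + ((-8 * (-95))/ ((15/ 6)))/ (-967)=-176026/ 49317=-3.57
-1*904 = -904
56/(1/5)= 280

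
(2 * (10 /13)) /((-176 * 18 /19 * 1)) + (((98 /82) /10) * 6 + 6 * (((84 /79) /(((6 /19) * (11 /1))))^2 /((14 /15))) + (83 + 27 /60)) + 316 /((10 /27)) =135910704809609 /144900292680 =937.96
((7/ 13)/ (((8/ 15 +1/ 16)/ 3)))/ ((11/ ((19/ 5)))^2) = 363888/ 1124695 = 0.32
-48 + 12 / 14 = -330 / 7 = -47.14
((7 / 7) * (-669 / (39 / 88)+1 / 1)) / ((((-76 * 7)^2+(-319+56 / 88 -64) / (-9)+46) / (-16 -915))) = 602508753 / 121455256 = 4.96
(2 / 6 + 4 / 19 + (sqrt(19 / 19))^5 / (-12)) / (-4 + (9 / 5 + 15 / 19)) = -175 / 536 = -0.33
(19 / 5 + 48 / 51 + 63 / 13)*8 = 84752 / 1105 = 76.70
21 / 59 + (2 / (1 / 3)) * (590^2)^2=727041660000.36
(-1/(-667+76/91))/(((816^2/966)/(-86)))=-629993/3363738048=-0.00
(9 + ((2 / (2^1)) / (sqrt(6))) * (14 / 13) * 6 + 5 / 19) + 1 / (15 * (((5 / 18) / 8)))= 14 * sqrt(6) / 13 + 5312 / 475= 13.82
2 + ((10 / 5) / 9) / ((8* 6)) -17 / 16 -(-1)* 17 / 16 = 433 / 216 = 2.00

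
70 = 70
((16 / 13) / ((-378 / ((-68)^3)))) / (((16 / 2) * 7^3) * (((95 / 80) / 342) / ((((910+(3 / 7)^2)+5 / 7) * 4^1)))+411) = 598799269888 / 240388827133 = 2.49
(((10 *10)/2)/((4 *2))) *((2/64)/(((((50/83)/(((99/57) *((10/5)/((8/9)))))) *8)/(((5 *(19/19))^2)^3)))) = 385171875/155648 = 2474.63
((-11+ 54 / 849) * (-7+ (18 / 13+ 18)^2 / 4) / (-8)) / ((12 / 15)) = 227374175 / 1530464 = 148.57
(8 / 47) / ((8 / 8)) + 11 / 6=565 / 282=2.00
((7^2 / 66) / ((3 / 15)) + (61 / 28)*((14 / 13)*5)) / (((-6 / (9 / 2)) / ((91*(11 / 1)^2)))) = -510125 / 4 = -127531.25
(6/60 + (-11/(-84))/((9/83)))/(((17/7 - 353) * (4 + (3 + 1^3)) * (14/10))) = -4943/14841792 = -0.00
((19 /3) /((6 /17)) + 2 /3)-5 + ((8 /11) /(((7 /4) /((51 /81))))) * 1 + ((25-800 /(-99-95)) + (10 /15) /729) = 1404699557 /32669406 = 43.00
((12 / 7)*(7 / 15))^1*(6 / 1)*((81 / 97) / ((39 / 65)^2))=1080 / 97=11.13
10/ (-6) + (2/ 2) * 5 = 10/ 3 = 3.33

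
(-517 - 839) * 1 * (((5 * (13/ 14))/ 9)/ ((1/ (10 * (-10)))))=1469000/ 21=69952.38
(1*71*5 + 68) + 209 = 632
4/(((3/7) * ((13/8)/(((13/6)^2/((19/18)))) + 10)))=208/231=0.90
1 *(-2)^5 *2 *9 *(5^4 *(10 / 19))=-3600000 / 19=-189473.68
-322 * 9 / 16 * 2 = -1449 / 4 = -362.25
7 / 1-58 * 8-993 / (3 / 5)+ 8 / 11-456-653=-3220.27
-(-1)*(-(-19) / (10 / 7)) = 133 / 10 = 13.30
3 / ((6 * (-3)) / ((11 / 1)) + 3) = 11 / 5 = 2.20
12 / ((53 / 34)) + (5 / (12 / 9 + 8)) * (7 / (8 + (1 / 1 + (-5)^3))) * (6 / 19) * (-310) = 1268907 / 116812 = 10.86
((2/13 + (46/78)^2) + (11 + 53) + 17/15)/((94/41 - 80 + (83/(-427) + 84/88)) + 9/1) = -192251159716/199023739785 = -0.97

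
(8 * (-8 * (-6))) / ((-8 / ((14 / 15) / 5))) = -224 / 25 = -8.96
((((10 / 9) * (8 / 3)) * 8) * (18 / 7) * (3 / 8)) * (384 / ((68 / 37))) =568320 / 119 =4775.80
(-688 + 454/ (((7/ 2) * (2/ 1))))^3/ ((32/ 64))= -165991931856/ 343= -483941492.29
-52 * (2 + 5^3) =-6604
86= 86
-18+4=-14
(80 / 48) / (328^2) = 5 / 322752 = 0.00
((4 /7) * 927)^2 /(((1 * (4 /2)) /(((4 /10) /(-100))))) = -3437316 /6125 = -561.19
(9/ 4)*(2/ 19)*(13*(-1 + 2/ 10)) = -234/ 95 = -2.46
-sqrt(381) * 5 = -5 * sqrt(381) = -97.60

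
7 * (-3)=-21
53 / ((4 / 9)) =477 / 4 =119.25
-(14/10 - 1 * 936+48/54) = 42017/45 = 933.71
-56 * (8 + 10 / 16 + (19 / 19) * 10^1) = -1043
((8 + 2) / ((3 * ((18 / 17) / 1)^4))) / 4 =417605 / 629856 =0.66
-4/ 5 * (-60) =48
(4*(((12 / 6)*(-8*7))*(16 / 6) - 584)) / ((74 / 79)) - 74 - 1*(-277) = -395851 / 111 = -3566.23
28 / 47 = 0.60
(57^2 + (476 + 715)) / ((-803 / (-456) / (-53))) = -107305920 / 803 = -133631.28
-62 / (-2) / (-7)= -31 / 7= -4.43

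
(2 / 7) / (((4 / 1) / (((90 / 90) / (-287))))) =-0.00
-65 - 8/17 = -1113/17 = -65.47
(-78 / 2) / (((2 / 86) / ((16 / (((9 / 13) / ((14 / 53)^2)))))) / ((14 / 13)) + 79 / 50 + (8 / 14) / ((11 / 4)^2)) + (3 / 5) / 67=-23.36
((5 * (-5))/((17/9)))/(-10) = 1.32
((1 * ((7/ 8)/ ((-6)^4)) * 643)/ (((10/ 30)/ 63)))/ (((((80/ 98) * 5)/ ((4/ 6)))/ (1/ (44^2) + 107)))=35534634331/ 24780800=1433.96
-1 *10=-10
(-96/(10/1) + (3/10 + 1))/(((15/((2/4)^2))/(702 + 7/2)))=-117113/1200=-97.59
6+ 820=826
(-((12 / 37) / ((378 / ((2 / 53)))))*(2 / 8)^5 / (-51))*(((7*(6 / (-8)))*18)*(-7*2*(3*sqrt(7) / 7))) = 3*sqrt(7) / 8534272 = 0.00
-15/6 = -5/2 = -2.50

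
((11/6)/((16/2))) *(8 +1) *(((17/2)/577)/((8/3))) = 1683/147712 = 0.01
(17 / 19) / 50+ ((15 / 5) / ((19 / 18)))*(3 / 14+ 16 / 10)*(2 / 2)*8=274439 / 6650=41.27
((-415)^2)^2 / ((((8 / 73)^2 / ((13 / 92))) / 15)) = 30822844724221875 / 5888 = 5234858139303.99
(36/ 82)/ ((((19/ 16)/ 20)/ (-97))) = -558720/ 779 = -717.23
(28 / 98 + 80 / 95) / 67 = 150 / 8911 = 0.02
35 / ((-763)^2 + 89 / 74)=518 / 8616119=0.00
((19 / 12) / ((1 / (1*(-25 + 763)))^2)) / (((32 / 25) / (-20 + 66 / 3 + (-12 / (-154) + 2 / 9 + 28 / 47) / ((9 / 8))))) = 327262165025 / 173712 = 1883935.28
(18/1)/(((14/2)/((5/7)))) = 90/49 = 1.84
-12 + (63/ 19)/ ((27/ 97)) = -5/ 57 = -0.09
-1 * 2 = -2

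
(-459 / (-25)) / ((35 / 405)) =37179 / 175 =212.45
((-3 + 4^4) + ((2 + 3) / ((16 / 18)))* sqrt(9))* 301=649859 / 8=81232.38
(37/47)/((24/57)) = 1.87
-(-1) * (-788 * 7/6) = -2758/3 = -919.33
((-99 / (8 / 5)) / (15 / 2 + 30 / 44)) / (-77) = 11 / 112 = 0.10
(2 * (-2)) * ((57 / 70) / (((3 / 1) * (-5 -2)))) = 38 / 245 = 0.16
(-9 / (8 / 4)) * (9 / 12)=-27 / 8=-3.38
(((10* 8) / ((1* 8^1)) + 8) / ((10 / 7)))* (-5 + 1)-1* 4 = -272 / 5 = -54.40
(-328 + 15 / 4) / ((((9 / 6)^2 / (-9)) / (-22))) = -28534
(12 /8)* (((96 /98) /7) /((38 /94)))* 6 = 20304 /6517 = 3.12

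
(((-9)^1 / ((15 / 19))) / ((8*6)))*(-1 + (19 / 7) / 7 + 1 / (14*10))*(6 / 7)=33801 / 274400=0.12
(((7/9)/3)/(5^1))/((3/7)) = 49/405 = 0.12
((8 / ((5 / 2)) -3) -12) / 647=-59 / 3235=-0.02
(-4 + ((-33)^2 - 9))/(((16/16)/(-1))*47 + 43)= -269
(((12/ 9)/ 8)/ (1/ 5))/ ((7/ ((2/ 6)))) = 5/ 126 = 0.04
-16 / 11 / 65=-16 / 715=-0.02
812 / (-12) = -203 / 3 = -67.67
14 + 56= 70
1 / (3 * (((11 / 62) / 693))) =1302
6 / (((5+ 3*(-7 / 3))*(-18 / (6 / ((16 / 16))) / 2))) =2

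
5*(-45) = -225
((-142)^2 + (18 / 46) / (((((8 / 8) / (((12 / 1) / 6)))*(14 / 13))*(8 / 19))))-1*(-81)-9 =26066191 / 1288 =20237.73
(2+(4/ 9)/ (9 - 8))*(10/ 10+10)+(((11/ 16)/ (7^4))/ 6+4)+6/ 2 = 23433793/ 691488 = 33.89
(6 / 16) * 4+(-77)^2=11861 / 2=5930.50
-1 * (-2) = 2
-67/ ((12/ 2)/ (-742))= 8285.67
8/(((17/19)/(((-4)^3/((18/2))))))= -9728/153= -63.58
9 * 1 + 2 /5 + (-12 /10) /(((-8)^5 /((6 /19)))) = 1463093 /155648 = 9.40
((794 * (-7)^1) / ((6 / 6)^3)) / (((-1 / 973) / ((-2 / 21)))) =-1545124 / 3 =-515041.33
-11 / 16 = -0.69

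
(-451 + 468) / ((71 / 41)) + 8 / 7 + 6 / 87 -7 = 58066 / 14413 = 4.03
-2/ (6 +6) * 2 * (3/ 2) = -1/ 2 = -0.50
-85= -85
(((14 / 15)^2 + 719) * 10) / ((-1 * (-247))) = 323942 / 11115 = 29.14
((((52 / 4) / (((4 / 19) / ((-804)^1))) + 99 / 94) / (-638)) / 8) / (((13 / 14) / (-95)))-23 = -3175094647 / 3118544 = -1018.13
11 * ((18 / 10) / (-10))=-99 / 50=-1.98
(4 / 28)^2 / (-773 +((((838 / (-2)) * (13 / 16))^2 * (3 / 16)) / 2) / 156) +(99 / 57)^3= 40584190454011 / 7746013966761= 5.24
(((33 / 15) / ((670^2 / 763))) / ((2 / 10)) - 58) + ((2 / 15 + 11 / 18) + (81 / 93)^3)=-6809427991403 / 120358619100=-56.58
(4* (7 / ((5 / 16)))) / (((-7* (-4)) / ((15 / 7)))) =48 / 7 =6.86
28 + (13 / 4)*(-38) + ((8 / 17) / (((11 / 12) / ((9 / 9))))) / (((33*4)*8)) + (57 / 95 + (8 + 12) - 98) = -172.90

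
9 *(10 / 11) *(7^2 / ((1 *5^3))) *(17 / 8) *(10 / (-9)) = -833 / 110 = -7.57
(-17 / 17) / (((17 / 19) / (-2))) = 38 / 17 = 2.24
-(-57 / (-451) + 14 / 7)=-959 / 451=-2.13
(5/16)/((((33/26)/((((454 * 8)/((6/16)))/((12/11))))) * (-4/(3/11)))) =-14755/99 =-149.04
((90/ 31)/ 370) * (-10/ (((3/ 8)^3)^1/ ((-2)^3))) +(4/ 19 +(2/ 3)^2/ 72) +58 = 247557037/ 3530466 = 70.12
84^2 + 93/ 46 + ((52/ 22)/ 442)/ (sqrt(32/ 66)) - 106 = sqrt(33)/ 748 + 319793/ 46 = 6952.03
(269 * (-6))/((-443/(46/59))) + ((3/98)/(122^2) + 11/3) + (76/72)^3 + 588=8277791043850379/13896294440868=595.68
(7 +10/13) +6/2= 140/13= 10.77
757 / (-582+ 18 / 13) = -1.30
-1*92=-92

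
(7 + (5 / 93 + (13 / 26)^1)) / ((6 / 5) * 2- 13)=-7025 / 9858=-0.71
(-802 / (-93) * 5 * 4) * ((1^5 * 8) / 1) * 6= 256640 / 31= 8278.71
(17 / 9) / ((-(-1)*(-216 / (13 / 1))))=-221 / 1944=-0.11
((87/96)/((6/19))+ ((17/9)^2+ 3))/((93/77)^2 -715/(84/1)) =-290076325/216784944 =-1.34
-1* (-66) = 66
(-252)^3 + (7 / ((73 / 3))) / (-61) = -16003008.00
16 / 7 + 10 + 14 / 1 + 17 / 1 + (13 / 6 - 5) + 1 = 1741 / 42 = 41.45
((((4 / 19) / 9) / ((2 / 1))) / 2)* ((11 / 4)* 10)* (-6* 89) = -85.88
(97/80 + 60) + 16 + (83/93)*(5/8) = 578611/7440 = 77.77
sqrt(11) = 3.32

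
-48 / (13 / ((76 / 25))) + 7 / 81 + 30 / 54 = -278588 / 26325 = -10.58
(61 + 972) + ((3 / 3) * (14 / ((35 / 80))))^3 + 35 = 33836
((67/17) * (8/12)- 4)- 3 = -223/51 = -4.37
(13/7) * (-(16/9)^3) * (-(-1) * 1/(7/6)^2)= -212992/27783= -7.67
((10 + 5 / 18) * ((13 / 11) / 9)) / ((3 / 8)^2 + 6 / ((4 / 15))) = 76960 / 1291059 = 0.06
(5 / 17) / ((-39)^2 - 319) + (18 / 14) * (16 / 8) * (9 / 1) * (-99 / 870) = -54615007 / 20740510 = -2.63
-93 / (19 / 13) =-1209 / 19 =-63.63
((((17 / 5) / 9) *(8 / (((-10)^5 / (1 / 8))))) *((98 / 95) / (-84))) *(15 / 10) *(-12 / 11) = -119 / 1567500000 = -0.00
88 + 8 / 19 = 1680 / 19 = 88.42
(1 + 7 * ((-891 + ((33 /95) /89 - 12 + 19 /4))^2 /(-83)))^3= -269580593780893347296627135707362815988019373567 /855610088503760772720797888000000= -315074117758849.25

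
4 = 4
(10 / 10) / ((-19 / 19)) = -1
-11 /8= -1.38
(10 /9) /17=10 /153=0.07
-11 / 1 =-11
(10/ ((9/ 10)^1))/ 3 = 100/ 27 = 3.70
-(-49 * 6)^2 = -86436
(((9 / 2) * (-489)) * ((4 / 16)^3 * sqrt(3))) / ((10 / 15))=-89.33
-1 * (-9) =9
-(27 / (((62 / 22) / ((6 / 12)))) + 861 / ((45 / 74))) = -1321211 / 930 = -1420.66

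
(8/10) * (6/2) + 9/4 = 93/20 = 4.65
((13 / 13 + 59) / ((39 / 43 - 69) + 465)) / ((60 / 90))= 1290 / 5689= 0.23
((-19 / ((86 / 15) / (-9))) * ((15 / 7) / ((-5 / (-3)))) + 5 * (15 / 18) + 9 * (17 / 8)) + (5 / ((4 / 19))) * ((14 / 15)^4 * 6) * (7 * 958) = 5893763352571 / 8127000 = 725207.75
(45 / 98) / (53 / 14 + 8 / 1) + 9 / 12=243 / 308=0.79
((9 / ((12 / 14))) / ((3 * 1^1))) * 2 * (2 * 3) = 42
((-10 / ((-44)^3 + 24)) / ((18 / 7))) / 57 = 7 / 8737416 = 0.00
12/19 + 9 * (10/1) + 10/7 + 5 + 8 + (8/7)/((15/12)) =70473/665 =105.97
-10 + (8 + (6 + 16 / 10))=28 / 5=5.60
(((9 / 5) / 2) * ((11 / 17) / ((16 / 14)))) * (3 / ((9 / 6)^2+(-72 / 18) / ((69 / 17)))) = 143451 / 118660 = 1.21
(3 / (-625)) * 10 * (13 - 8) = -6 / 25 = -0.24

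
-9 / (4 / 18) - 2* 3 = -93 / 2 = -46.50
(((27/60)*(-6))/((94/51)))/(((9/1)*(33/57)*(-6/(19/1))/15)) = 55233/4136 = 13.35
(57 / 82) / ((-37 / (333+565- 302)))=-16986 / 1517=-11.20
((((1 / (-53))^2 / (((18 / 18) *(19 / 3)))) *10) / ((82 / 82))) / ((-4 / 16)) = -120 / 53371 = -0.00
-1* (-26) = 26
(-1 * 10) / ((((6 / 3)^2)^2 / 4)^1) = -5 / 2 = -2.50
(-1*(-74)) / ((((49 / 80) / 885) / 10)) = 1069224.49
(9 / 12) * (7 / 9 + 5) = 13 / 3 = 4.33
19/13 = 1.46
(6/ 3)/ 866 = 1/ 433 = 0.00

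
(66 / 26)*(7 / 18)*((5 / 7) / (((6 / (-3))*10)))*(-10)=55 / 156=0.35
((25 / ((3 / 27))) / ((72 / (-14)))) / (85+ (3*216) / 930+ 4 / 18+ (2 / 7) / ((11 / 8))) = -18797625 / 37005236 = -0.51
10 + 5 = 15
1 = 1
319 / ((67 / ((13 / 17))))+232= 268395 / 1139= 235.64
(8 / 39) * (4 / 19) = 32 / 741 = 0.04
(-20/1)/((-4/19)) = 95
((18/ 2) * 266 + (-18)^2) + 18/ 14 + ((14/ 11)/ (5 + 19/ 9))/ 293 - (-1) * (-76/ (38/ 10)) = 1948755161/ 721952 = 2699.29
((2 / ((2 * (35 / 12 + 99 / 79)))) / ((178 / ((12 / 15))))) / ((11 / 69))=130824 / 19349935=0.01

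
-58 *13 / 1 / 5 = -754 / 5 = -150.80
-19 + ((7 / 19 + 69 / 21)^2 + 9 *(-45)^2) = 322282130 / 17689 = 18219.35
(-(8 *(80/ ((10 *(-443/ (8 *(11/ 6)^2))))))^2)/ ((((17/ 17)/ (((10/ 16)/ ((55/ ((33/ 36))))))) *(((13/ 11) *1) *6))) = -41229056/ 1859851773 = -0.02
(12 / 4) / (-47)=-3 / 47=-0.06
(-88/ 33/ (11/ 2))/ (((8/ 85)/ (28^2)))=-133280/ 33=-4038.79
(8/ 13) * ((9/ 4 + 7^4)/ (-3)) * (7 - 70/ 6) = 2300.55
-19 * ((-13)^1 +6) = 133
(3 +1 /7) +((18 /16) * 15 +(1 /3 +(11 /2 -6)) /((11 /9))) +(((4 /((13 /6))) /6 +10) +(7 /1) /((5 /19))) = 2273839 /40040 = 56.79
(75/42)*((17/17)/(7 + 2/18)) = 225/896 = 0.25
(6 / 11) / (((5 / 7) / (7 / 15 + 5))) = 1148 / 275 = 4.17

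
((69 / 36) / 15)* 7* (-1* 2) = -161 / 90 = -1.79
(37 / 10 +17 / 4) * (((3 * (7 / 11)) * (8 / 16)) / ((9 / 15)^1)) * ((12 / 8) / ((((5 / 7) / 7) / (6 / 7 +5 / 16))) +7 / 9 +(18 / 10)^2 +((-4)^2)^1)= 99399433 / 211200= 470.64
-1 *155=-155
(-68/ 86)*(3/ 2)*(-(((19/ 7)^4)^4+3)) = 14710517176587056700684/ 1429016014492843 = 10294158.38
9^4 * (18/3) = 39366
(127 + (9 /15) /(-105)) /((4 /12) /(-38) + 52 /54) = 22801824 /171325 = 133.09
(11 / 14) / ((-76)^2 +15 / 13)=143 / 1051442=0.00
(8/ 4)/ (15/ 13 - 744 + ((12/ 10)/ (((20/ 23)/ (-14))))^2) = -8125/ 1501434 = -0.01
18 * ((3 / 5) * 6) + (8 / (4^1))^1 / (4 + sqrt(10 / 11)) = 27112 / 415 - sqrt(110) / 83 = 65.20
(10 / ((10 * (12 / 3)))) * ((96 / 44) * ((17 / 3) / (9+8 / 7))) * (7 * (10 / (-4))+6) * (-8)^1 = 21896 / 781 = 28.04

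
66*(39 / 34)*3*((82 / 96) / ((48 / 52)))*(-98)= -11204193 / 544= -20595.94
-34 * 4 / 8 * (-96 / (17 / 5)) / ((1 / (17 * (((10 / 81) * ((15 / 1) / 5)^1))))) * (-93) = -843200 / 3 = -281066.67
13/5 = 2.60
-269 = -269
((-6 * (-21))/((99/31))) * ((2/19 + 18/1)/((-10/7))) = -522536/1045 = -500.03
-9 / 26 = -0.35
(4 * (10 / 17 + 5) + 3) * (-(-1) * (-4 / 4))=-431 / 17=-25.35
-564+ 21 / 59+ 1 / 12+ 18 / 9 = -397585 / 708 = -561.56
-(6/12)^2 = -1/4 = -0.25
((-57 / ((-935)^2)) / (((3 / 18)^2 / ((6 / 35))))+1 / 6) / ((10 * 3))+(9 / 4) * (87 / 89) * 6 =6471413390017 / 490177957500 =13.20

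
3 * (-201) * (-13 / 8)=7839 / 8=979.88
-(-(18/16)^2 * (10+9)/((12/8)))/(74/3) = 1539/2368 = 0.65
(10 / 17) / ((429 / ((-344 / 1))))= -3440 / 7293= -0.47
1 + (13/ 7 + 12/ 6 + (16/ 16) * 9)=97/ 7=13.86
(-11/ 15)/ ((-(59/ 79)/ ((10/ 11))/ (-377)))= -59566/ 177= -336.53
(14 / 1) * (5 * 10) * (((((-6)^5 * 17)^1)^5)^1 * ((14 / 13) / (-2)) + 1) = 15215232539186791571727220000.00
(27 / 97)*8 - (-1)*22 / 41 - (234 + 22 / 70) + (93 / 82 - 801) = -287136109 / 278390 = -1031.42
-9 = -9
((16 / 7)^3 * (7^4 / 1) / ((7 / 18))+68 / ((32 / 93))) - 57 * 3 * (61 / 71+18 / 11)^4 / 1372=75466611341533499973 / 1020911844653624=73920.79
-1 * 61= -61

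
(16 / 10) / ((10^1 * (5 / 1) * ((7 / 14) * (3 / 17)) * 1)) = 0.36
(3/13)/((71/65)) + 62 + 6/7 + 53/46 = 1468211/22862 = 64.22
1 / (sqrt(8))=sqrt(2) / 4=0.35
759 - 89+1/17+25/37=670.73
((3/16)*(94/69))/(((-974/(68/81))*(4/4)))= -799/3629124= -0.00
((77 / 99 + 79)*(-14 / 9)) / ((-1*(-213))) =-10052 / 17253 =-0.58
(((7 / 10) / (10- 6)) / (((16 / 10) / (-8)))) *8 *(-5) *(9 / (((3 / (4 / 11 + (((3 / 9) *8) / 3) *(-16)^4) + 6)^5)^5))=369999287415805887384180533347108298283276770597344347585500798403613374328748356364075913436105923331639752334836191402471871035147974874188046454677652712900540592291840 / 33401408580993179905603082219024291620500188656453562960703698942928555451425980877360291589419716030869869348080430889605303546268347845761290404653630208376892230016736769310669633400889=0.00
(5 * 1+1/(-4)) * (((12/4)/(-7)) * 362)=-10317/14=-736.93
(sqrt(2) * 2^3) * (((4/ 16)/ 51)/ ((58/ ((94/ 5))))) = 94 * sqrt(2)/ 7395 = 0.02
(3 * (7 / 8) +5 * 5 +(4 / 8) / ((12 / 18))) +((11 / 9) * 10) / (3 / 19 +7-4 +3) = 255751 / 8424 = 30.36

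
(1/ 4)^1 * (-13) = -13/ 4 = -3.25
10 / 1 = 10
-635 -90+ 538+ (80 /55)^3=-244801 /1331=-183.92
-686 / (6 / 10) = -3430 / 3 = -1143.33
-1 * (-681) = 681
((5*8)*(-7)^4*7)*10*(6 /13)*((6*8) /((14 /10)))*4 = 5531904000 /13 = 425531076.92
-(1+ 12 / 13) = -25 / 13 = -1.92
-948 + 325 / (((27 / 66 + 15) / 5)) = -842.54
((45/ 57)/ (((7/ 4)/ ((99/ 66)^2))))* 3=405/ 133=3.05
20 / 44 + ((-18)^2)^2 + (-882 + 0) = 104094.45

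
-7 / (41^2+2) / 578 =-7 / 972774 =-0.00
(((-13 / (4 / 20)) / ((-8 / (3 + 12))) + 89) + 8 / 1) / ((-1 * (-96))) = 1751 / 768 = 2.28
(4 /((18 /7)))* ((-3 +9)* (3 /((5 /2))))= 11.20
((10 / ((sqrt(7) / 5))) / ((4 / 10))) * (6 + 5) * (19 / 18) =26125 * sqrt(7) / 126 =548.57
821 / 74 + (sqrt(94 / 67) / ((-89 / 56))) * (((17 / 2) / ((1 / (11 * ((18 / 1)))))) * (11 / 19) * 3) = 821 / 74-3110184 * sqrt(6298) / 113297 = -2167.46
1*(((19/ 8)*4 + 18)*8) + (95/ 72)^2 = 1149505/ 5184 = 221.74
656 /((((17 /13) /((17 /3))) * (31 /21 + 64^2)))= 4592 /6619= 0.69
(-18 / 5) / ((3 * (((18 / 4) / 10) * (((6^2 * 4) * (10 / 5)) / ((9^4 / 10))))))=-243 / 40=-6.08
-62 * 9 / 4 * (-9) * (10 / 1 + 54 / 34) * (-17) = -494667 / 2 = -247333.50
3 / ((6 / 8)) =4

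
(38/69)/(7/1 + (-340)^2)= 38/7976883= 0.00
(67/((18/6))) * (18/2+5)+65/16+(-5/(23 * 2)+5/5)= 350653/1104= 317.62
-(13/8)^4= -28561/4096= -6.97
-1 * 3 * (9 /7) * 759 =-20493 /7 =-2927.57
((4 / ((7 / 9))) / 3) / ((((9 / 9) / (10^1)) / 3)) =360 / 7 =51.43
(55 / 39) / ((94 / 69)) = 1.04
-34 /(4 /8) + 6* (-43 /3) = -154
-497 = -497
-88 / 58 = -44 / 29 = -1.52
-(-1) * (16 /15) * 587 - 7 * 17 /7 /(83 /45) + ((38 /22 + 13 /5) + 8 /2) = 8562713 /13695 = 625.24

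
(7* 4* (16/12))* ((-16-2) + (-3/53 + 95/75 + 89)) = 6429584/2385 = 2695.84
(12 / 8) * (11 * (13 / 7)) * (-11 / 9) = -1573 / 42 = -37.45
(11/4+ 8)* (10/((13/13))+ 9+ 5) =258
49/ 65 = 0.75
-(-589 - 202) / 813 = 791 / 813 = 0.97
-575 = -575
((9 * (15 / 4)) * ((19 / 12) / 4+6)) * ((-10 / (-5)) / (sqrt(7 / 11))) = 13815 * sqrt(77) / 224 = 541.19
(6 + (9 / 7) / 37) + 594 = 155409 / 259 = 600.03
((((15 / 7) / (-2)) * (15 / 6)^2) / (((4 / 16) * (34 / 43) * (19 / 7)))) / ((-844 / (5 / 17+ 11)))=193500 / 1158601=0.17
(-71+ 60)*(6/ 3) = -22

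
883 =883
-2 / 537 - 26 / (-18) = 2321 / 1611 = 1.44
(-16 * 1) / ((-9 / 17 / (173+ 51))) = 6769.78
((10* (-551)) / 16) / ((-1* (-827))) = -2755 / 6616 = -0.42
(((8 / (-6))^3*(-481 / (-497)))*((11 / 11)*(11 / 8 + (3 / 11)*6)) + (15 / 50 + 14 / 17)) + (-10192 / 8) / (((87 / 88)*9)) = -12045042781 / 80856930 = -148.97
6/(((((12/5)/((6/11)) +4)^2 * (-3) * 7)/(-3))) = 25/2058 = 0.01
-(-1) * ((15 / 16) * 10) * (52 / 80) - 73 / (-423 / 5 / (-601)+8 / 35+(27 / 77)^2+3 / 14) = -97.22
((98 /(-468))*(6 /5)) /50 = -49 /9750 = -0.01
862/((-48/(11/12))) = -4741/288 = -16.46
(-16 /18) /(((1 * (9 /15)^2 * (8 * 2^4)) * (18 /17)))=-0.02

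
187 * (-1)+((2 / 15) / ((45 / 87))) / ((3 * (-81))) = -187.00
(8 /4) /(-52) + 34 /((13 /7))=475 /26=18.27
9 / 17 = 0.53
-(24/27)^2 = -64/81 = -0.79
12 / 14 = 6 / 7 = 0.86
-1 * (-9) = 9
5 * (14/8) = 35/4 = 8.75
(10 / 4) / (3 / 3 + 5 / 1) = 5 / 12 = 0.42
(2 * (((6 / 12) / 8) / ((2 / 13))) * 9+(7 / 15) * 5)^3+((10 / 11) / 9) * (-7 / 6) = 363879319 / 405504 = 897.35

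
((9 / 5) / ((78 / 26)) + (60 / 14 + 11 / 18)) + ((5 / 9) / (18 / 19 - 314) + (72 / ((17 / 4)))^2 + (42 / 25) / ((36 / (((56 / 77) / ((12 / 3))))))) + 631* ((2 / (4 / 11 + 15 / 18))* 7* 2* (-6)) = -69225581234634893 / 784238000700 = -88271.14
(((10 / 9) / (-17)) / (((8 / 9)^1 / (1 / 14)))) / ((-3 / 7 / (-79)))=-395 / 408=-0.97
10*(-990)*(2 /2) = -9900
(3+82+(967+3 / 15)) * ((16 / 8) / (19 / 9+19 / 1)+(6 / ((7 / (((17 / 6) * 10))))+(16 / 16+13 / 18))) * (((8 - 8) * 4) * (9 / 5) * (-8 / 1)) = 0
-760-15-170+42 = -903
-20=-20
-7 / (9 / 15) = -35 / 3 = -11.67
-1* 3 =-3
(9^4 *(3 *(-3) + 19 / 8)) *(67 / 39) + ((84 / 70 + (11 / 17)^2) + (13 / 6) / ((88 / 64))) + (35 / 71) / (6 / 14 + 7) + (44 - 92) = -26308719620197 / 352106040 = -74718.17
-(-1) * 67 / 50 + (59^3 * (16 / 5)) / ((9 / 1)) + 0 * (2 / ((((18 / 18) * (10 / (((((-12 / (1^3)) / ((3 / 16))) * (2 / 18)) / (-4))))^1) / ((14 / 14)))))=32861243 / 450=73024.98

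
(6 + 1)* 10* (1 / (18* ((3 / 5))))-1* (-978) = 26581 / 27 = 984.48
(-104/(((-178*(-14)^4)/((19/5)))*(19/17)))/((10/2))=0.00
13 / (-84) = -13 / 84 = -0.15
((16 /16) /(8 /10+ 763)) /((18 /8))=20 /34371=0.00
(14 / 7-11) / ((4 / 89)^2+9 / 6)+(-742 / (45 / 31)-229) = -31958243 / 42831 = -746.15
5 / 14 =0.36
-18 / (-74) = 0.24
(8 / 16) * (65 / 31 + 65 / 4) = 2275 / 248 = 9.17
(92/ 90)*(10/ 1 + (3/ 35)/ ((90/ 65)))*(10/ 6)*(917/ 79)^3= 5353493750941/ 199680795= 26810.26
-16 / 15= -1.07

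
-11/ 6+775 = 4639/ 6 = 773.17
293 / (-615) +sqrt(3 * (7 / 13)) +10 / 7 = 4099 / 4305 +sqrt(273) / 13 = 2.22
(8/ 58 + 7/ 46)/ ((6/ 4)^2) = 0.13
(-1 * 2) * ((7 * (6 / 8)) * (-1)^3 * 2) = 21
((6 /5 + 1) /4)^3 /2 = 1331 /16000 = 0.08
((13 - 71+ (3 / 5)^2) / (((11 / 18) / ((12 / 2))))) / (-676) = 3537 / 4225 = 0.84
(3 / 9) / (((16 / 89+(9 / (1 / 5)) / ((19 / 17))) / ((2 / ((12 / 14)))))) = 11837 / 615501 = 0.02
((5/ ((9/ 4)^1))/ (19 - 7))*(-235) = -1175/ 27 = -43.52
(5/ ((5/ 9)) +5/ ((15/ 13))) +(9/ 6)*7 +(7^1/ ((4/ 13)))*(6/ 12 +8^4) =2237261/ 24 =93219.21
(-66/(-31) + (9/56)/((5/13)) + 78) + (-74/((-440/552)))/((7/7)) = 16554633/95480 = 173.38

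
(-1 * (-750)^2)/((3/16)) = -3000000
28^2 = 784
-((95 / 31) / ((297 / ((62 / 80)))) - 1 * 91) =216197 / 2376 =90.99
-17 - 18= -35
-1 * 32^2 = -1024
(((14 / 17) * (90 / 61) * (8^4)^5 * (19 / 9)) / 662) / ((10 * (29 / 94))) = 14413824650594800893952 / 9954163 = 1448019753202233.17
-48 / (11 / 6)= -288 / 11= -26.18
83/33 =2.52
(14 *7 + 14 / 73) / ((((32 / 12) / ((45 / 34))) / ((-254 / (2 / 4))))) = -30723840 / 1241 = -24757.32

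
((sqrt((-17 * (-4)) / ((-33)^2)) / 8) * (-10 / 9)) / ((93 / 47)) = -235 * sqrt(17) / 55242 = -0.02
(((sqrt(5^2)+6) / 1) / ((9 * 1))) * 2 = 22 / 9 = 2.44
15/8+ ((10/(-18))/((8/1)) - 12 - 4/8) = -385/36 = -10.69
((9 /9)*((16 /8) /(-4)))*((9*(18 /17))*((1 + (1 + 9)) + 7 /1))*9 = -771.88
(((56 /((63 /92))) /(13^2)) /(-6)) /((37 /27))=-368 /6253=-0.06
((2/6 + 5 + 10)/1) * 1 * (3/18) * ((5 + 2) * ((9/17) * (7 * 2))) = 2254/17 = 132.59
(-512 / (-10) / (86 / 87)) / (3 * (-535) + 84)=-3712 / 109005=-0.03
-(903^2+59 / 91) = -74202278 / 91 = -815409.65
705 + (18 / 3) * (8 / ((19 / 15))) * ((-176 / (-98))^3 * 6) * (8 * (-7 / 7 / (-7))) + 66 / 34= 588427885146 / 266004389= 2212.10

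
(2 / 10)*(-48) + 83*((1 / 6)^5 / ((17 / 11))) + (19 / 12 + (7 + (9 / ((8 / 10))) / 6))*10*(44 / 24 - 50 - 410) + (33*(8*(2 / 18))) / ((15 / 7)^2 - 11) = -4973810285827 / 103770720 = -47930.77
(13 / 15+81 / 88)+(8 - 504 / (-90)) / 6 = 4.05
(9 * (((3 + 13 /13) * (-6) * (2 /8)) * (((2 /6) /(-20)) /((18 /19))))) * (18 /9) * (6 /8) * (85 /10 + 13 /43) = 43149 /3440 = 12.54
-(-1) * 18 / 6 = 3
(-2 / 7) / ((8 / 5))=-5 / 28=-0.18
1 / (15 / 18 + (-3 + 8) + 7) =6 / 77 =0.08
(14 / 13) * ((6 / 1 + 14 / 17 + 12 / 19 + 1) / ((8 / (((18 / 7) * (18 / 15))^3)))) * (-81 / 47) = -69665537808 / 1208787125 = -57.63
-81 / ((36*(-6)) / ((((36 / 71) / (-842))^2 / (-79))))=-243 / 141168557198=-0.00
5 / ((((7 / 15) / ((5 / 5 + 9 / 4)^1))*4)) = 975 / 112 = 8.71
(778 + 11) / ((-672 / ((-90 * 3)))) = 35505 / 112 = 317.01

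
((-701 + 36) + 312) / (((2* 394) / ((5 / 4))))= -1765 / 3152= -0.56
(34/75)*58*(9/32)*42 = 31059/100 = 310.59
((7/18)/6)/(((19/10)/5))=175/1026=0.17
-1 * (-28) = 28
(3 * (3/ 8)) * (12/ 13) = 27/ 26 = 1.04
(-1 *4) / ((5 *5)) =-4 / 25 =-0.16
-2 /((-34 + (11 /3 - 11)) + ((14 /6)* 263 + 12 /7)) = -42 /12055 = -0.00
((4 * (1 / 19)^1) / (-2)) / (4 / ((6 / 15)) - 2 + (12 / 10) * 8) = -5 / 836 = -0.01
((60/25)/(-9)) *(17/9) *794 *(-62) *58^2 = 11261003456/135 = 83414840.41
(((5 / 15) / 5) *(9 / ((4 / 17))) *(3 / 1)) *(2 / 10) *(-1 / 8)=-153 / 800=-0.19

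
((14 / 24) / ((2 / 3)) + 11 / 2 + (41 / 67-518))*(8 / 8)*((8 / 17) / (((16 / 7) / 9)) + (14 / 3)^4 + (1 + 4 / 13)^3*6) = -270432838074371 / 1081029456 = -250162.32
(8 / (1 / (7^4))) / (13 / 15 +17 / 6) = 192080 / 37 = 5191.35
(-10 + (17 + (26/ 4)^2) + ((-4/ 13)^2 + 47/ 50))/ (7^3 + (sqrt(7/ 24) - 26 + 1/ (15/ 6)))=8091900342/ 51076431445 - 849811 * sqrt(42)/ 20430572578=0.16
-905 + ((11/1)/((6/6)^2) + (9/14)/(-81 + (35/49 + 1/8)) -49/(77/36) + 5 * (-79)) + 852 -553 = -1012.92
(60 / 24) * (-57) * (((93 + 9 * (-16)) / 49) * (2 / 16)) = 18.54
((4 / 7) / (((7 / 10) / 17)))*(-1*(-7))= 97.14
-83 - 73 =-156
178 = 178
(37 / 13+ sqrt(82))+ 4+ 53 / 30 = 3359 / 390+ sqrt(82) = 17.67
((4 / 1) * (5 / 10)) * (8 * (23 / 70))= 184 / 35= 5.26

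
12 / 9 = 4 / 3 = 1.33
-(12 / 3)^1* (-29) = 116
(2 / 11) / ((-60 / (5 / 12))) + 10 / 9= 293 / 264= 1.11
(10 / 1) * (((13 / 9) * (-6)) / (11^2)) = -260 / 363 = -0.72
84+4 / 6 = 254 / 3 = 84.67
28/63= 4/9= 0.44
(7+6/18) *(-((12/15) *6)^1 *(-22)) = 3872/5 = 774.40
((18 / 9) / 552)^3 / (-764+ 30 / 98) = -49 / 786760658496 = -0.00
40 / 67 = 0.60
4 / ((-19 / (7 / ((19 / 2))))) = -56 / 361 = -0.16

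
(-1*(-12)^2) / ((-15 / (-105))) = -1008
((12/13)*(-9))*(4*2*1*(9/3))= -2592/13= -199.38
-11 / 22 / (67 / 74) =-37 / 67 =-0.55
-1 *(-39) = 39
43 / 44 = 0.98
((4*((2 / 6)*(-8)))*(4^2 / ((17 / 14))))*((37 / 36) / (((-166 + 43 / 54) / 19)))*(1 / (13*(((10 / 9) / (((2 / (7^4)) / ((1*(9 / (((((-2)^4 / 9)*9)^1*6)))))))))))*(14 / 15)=23035904 / 2415137725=0.01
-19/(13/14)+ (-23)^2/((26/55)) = 28563/26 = 1098.58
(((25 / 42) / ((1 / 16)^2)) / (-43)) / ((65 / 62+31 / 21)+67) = -198400 / 3892403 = -0.05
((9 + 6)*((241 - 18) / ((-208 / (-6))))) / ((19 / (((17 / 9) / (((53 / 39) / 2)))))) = 56865 / 4028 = 14.12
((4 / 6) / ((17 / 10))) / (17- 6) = 20 / 561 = 0.04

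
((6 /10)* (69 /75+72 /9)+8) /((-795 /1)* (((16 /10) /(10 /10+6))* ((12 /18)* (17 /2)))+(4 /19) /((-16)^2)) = -14206528 /1095615125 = -0.01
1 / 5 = 0.20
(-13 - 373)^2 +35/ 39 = 5810879/ 39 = 148996.90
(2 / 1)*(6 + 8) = 28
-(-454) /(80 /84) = 4767 /10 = 476.70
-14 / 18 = -7 / 9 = -0.78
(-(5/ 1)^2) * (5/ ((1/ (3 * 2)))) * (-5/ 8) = 1875/ 4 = 468.75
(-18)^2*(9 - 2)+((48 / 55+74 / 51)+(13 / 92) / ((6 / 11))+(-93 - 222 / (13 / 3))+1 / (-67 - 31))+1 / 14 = 233032519143 / 109589480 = 2126.41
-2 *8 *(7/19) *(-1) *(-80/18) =-4480/171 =-26.20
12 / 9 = 4 / 3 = 1.33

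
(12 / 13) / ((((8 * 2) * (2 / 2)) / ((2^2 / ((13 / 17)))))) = 51 / 169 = 0.30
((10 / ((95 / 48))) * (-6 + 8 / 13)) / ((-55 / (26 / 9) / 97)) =138.62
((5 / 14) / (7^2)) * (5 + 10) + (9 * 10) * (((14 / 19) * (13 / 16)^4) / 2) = 3109220445 / 213549056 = 14.56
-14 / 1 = -14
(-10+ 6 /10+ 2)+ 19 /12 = -349 /60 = -5.82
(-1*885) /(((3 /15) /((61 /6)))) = -89975 /2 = -44987.50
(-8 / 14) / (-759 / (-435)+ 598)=-580 / 608741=-0.00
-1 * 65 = -65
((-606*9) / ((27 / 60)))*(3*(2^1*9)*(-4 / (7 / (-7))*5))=-13089600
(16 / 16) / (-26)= -1 / 26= -0.04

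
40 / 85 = 8 / 17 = 0.47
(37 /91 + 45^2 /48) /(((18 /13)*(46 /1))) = 62017 /92736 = 0.67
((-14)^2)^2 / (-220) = -9604 / 55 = -174.62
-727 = -727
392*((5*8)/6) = 7840/3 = 2613.33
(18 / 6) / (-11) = -3 / 11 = -0.27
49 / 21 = 7 / 3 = 2.33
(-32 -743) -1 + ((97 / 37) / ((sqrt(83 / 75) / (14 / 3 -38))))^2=2087726344 / 340881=6124.50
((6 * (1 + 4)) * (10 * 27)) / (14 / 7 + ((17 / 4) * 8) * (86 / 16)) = 32400 / 739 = 43.84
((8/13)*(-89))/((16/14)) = -623/13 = -47.92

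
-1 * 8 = -8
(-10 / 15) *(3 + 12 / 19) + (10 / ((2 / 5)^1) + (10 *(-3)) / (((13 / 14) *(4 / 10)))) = -14373 / 247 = -58.19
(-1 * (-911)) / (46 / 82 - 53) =-37351 / 2150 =-17.37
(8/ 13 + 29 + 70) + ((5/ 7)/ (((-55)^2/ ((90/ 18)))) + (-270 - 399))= -6269481/ 11011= -569.38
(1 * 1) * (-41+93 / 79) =-3146 / 79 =-39.82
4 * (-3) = -12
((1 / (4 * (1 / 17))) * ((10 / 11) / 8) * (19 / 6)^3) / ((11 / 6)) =583015 / 69696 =8.37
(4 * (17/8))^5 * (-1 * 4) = -1419857/8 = -177482.12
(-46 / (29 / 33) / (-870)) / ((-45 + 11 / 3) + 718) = 759 / 8536150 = 0.00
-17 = -17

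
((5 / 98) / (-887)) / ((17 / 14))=-5 / 105553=-0.00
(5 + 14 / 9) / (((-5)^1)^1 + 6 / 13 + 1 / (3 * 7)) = -5369 / 3678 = -1.46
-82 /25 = -3.28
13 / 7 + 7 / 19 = 296 / 133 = 2.23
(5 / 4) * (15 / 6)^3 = 625 / 32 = 19.53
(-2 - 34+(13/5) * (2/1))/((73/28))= -4312/365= -11.81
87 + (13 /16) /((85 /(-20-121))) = 116487 /1360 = 85.65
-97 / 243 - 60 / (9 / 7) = -11437 / 243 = -47.07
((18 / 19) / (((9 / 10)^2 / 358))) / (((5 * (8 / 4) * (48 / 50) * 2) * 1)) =22375 / 1026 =21.81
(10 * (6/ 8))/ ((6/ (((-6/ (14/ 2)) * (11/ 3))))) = -55/ 14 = -3.93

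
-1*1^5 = -1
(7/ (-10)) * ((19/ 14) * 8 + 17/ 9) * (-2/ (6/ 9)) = 26.77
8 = 8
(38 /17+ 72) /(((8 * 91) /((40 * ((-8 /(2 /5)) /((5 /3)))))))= -75720 /1547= -48.95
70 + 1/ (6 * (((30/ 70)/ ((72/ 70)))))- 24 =232/ 5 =46.40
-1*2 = -2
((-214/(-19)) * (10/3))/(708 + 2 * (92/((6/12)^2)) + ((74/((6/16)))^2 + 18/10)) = 32100/34530239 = 0.00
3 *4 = 12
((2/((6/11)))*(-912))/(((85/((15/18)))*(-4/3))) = 418/17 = 24.59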